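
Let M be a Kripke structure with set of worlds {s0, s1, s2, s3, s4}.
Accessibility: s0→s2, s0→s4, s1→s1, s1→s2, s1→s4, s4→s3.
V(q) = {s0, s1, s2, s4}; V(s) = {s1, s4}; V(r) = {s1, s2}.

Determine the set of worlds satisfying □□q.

Recall that □ψ holds at a world iff ψ holds at every accessible world, and ◇ψ holds iff ψ holds at some accessible world.
Let φ = □□q. Evaluate φ at each world:
  s0 (successors {s2, s4}): φ is false.
  s1 (successors {s1, s2, s4}): φ is false.
  s2 (successors ∅): φ is true.
  s3 (successors ∅): φ is true.
  s4 (successors {s3}): φ is true.
For instance, at s0:
  At s0: □□q requires □q at every successor {s2, s4}.
    □q fails at s4, so □□q is false at s0.
      At s4: □q requires q at every successor {s3}.
        q fails at s3, so □q is false at s4.
Satisfying worlds: {s2, s3, s4}

s2, s3, s4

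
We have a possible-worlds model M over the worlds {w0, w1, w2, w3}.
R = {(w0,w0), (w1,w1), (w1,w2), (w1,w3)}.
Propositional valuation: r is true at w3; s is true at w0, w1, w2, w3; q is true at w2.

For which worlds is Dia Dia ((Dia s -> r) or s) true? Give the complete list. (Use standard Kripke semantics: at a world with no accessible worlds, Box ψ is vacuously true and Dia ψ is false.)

w0, w1

Recall that Dia ψ holds at a world iff ψ holds at some accessible world.
Let φ = Dia Dia ((Dia s -> r) or s). Evaluate φ at each world:
  w0 (successors {w0}): φ is true.
  w1 (successors {w1, w2, w3}): φ is true.
  w2 (successors ∅): φ is false.
  w3 (successors ∅): φ is false.
For instance, at w1:
  At w1: Dia Dia ((Dia s -> r) or s) requires Dia ((Dia s -> r) or s) at some successor in {w1, w2, w3}.
    Dia ((Dia s -> r) or s) holds at w1, so Dia Dia ((Dia s -> r) or s) is true at w1.
      At w1: Dia ((Dia s -> r) or s) requires (Dia s -> r) or s at some successor in {w1, w2, w3}.
        (Dia s -> r) or s holds at w1, so Dia ((Dia s -> r) or s) is true at w1.
Satisfying worlds: {w0, w1}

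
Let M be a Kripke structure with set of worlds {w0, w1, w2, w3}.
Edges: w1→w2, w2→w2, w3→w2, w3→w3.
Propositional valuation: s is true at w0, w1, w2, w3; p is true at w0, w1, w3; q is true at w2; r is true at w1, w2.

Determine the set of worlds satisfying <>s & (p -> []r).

Let φ = <>s & (p -> []r). Evaluate φ at each world:
  w0 (successors ∅): φ is false.
  w1 (successors {w2}): φ is true.
  w2 (successors {w2}): φ is true.
  w3 (successors {w2, w3}): φ is false.
For instance, at w3:
  At w3: <>s is true, p -> []r is false, so <>s & (p -> []r) is false.
    At w3: <>s requires s at some successor in {w2, w3}.
      s holds at w2, so <>s is true at w3.
    At w3: p is true, []r is false, so p -> []r is false.
      At w3: []r requires r at every successor {w2, w3}.
        r fails at w3, so []r is false at w3.
Satisfying worlds: {w1, w2}

w1, w2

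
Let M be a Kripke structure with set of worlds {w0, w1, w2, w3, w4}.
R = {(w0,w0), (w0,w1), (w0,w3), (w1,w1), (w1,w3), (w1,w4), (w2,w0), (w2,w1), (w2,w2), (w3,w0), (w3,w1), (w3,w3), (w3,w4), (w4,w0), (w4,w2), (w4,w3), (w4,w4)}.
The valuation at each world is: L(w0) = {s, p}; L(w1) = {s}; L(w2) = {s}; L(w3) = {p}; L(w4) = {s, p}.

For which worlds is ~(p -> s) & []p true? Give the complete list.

Recall that []ψ holds at a world iff ψ holds at every accessible world, and <>ψ holds iff ψ holds at some accessible world.
Let φ = ~(p -> s) & []p. Evaluate φ at each world:
  w0 (successors {w0, w1, w3}): φ is false.
  w1 (successors {w1, w3, w4}): φ is false.
  w2 (successors {w0, w1, w2}): φ is false.
  w3 (successors {w0, w1, w3, w4}): φ is false.
  w4 (successors {w0, w2, w3, w4}): φ is false.
For instance, at w2:
  At w2: ~(p -> s) is false, []p is false, so ~(p -> s) & []p is false.
    At w2: []p requires p at every successor {w0, w1, w2}.
      p fails at w1, so []p is false at w2.
Satisfying worlds: none.

none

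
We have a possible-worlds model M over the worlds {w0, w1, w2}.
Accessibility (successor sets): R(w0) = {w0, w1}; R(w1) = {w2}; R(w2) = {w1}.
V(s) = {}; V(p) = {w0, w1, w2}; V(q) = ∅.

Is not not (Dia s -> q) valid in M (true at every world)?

Let φ = not not (Dia s -> q). Evaluate φ at each world:
  w0 (successors {w0, w1}): φ is true.
  w1 (successors {w2}): φ is true.
  w2 (successors {w1}): φ is true.
For instance, at w1:
  At w1: not (Dia s -> q) is false, so not not (Dia s -> q) is true.
    At w1: Dia s -> q is true, so not (Dia s -> q) is false.
      At w1: Dia s is false, q is false, so Dia s -> q is true.

Yes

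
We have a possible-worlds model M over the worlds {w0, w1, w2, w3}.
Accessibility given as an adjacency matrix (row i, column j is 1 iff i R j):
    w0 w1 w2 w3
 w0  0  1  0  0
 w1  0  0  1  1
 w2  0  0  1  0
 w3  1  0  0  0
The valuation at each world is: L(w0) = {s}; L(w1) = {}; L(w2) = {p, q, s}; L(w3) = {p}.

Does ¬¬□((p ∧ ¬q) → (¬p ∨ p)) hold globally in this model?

Yes

Let φ = ¬¬□((p ∧ ¬q) → (¬p ∨ p)). Evaluate φ at each world:
  w0 (successors {w1}): φ is true.
  w1 (successors {w2, w3}): φ is true.
  w2 (successors {w2}): φ is true.
  w3 (successors {w0}): φ is true.
For instance, at w1:
  At w1: ¬□((p ∧ ¬q) → (¬p ∨ p)) is false, so ¬¬□((p ∧ ¬q) → (¬p ∨ p)) is true.
    At w1: □((p ∧ ¬q) → (¬p ∨ p)) is true, so ¬□((p ∧ ¬q) → (¬p ∨ p)) is false.
      At w1: □((p ∧ ¬q) → (¬p ∨ p)) requires (p ∧ ¬q) → (¬p ∨ p) at every successor {w2, w3}.
        At w2: (p ∧ ¬q) → (¬p ∨ p) is true.
        At w3: (p ∧ ¬q) → (¬p ∨ p) is true.
      So □((p ∧ ¬q) → (¬p ∨ p)) is true at w1.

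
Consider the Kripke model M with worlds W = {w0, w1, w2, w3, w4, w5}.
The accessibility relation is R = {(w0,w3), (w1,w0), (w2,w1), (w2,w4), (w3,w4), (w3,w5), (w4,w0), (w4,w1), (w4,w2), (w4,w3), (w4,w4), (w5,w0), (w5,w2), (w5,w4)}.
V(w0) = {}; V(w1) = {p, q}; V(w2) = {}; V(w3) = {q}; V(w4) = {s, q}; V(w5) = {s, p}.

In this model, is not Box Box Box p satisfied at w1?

At w1: Box Box Box p is false, so not Box Box Box p is true.
  At w1: Box Box Box p requires Box Box p at every successor {w0}.
    Box Box p fails at w0, so Box Box Box p is false at w1.
      At w0: Box Box p requires Box p at every successor {w3}.
        Box p fails at w3, so Box Box p is false at w0.

Yes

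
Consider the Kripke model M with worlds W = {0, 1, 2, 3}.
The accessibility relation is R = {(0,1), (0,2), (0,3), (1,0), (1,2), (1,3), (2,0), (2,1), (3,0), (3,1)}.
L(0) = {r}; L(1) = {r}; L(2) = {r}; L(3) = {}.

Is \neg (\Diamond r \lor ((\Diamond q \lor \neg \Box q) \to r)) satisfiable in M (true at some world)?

No

Recall that \Box ψ holds at a world iff ψ holds at every accessible world, and \Diamond ψ holds iff ψ holds at some accessible world.
Let φ = \neg (\Diamond r \lor ((\Diamond q \lor \neg \Box q) \to r)). Evaluate φ at each world:
  0 (successors {1, 2, 3}): φ is false.
  1 (successors {0, 2, 3}): φ is false.
  2 (successors {0, 1}): φ is false.
  3 (successors {0, 1}): φ is false.
For instance, at 3:
  At 3: \Diamond r \lor ((\Diamond q \lor \neg \Box q) \to r) is true, so \neg (\Diamond r \lor ((\Diamond q \lor \neg \Box q) \to r)) is false.
    At 3: \Diamond r is true, (\Diamond q \lor \neg \Box q) \to r is false, so \Diamond r \lor ((\Diamond q \lor \neg \Box q) \to r) is true.
      At 3: \Diamond r requires r at some successor in {0, 1}.
        r holds at 0, so \Diamond r is true at 3.
      At 3: \Diamond q \lor \neg \Box q is true, r is false, so (\Diamond q \lor \neg \Box q) \to r is false.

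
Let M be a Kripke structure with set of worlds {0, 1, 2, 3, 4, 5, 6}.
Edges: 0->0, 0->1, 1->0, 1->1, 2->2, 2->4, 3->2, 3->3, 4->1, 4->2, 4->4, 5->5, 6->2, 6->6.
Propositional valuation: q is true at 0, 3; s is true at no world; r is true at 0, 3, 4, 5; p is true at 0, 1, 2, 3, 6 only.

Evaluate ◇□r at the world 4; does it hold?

No

At 4: ◇□r requires □r at some successor in {1, 2, 4}.
  At 1: □r is false.
  At 2: □r is false.
  At 4: □r is false.
So ◇□r is false at 4.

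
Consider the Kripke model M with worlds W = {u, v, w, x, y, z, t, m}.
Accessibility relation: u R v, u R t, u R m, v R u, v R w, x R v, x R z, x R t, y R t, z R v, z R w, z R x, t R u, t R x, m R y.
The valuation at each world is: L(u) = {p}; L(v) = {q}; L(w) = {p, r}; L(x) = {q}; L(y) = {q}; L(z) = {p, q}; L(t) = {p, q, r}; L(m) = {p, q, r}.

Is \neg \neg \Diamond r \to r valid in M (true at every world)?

Recall that \Diamond ψ holds at a world iff ψ holds at some accessible world.
Let φ = \neg \neg \Diamond r \to r. Evaluate φ at each world:
  u (successors {v, t, m}): φ is false.
  v (successors {u, w}): φ is false.
  w (successors ∅): φ is true.
  x (successors {v, z, t}): φ is false.
  y (successors {t}): φ is false.
  z (successors {v, w, x}): φ is false.
  t (successors {u, x}): φ is true.
  m (successors {y}): φ is true.
Detail at u (counterexample):
  At u: \neg \neg \Diamond r is true, r is false, so \neg \neg \Diamond r \to r is false.
    At u: \neg \Diamond r is false, so \neg \neg \Diamond r is true.
      At u: \Diamond r is true, so \neg \Diamond r is false.

No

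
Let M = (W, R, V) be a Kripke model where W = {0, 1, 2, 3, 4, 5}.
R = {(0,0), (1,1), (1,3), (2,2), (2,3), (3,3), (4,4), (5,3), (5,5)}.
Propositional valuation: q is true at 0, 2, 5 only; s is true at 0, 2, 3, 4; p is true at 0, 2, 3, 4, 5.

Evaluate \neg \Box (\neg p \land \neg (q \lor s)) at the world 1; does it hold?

Yes

Recall that \Box ψ holds at a world iff ψ holds at every accessible world, and \Diamond ψ holds iff ψ holds at some accessible world.
At 1: \Box (\neg p \land \neg (q \lor s)) is false, so \neg \Box (\neg p \land \neg (q \lor s)) is true.
  At 1: \Box (\neg p \land \neg (q \lor s)) requires \neg p \land \neg (q \lor s) at every successor {1, 3}.
    \neg p \land \neg (q \lor s) fails at 3, so \Box (\neg p \land \neg (q \lor s)) is false at 1.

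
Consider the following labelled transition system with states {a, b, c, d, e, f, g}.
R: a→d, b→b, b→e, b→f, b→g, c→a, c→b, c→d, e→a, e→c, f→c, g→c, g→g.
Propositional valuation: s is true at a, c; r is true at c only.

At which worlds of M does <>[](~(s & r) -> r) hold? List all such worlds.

Let φ = <>[](~(s & r) -> r). Evaluate φ at each world:
  a (successors {d}): φ is true.
  b (successors {b, e, f, g}): φ is true.
  c (successors {a, b, d}): φ is true.
  d (successors ∅): φ is false.
  e (successors {a, c}): φ is false.
  f (successors {c}): φ is false.
  g (successors {c, g}): φ is false.
For instance, at f:
  At f: <>[](~(s & r) -> r) requires [](~(s & r) -> r) at some successor in {c}.
    At c: [](~(s & r) -> r) is false.
  So <>[](~(s & r) -> r) is false at f.
Satisfying worlds: {a, b, c}

a, b, c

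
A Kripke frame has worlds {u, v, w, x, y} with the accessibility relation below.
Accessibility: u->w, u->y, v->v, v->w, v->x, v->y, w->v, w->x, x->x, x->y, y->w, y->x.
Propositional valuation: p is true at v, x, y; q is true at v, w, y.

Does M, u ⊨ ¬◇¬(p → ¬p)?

No

At u: ◇¬(p → ¬p) is true, so ¬◇¬(p → ¬p) is false.
  At u: ◇¬(p → ¬p) requires ¬(p → ¬p) at some successor in {w, y}.
    ¬(p → ¬p) holds at y, so ◇¬(p → ¬p) is true at u.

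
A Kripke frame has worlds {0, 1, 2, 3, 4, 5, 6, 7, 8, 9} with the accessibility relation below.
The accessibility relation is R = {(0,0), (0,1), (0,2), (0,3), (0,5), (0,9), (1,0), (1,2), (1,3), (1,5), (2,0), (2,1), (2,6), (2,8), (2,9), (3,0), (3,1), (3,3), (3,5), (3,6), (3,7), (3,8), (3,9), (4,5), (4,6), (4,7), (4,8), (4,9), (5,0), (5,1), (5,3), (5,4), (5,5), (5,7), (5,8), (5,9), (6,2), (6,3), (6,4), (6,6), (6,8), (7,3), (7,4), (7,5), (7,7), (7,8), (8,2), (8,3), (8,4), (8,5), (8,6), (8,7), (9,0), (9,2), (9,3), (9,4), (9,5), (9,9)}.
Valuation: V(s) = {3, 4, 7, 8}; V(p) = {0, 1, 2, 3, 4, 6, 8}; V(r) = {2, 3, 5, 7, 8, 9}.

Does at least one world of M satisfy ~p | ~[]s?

Yes

Recall that []ψ holds at a world iff ψ holds at every accessible world, and <>ψ holds iff ψ holds at some accessible world.
Let φ = ~p | ~[]s. Evaluate φ at each world:
  0 (successors {0, 1, 2, 3, 5, 9}): φ is true.
  1 (successors {0, 2, 3, 5}): φ is true.
  2 (successors {0, 1, 6, 8, 9}): φ is true.
  3 (successors {0, 1, 3, 5, 6, 7, 8, 9}): φ is true.
  4 (successors {5, 6, 7, 8, 9}): φ is true.
  5 (successors {0, 1, 3, 4, 5, 7, 8, 9}): φ is true.
  6 (successors {2, 3, 4, 6, 8}): φ is true.
  7 (successors {3, 4, 5, 7, 8}): φ is true.
  8 (successors {2, 3, 4, 5, 6, 7}): φ is true.
  9 (successors {0, 2, 3, 4, 5, 9}): φ is true.
Detail at 0 (witness):
  At 0: ~p is false, ~[]s is true, so ~p | ~[]s is true.
    At 0: []s is false, so ~[]s is true.
      At 0: []s requires s at every successor {0, 1, 2, 3, 5, 9}.
        s fails at 0, so []s is false at 0.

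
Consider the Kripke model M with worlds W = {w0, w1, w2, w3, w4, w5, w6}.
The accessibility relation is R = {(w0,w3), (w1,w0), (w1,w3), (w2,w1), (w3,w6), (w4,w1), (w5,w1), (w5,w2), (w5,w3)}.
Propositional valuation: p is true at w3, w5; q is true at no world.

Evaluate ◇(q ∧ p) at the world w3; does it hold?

At w3: ◇(q ∧ p) requires q ∧ p at some successor in {w6}.
  At w6: q ∧ p is false.
So ◇(q ∧ p) is false at w3.

No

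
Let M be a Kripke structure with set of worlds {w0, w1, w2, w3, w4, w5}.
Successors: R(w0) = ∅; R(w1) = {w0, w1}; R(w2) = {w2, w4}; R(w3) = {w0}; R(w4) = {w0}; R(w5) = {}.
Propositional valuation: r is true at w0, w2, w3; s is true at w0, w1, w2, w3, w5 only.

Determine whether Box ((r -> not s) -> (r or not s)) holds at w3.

Yes

At w3: Box ((r -> not s) -> (r or not s)) requires (r -> not s) -> (r or not s) at every successor {w0}.
  At w0: (r -> not s) -> (r or not s) is true.
So Box ((r -> not s) -> (r or not s)) is true at w3.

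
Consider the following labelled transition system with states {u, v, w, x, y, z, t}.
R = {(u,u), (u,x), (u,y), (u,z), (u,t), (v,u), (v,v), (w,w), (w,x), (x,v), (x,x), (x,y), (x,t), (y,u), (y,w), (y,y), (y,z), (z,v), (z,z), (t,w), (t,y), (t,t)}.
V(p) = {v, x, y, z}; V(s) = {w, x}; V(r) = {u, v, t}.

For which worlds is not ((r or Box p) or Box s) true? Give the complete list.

x, y

Let φ = not ((r or Box p) or Box s). Evaluate φ at each world:
  u (successors {u, x, y, z, t}): φ is false.
  v (successors {u, v}): φ is false.
  w (successors {w, x}): φ is false.
  x (successors {v, x, y, t}): φ is true.
  y (successors {u, w, y, z}): φ is true.
  z (successors {v, z}): φ is false.
  t (successors {w, y, t}): φ is false.
For instance, at x:
  At x: (r or Box p) or Box s is false, so not ((r or Box p) or Box s) is true.
    At x: r or Box p is false, Box s is false, so (r or Box p) or Box s is false.
      At x: r is false, Box p is false, so r or Box p is false.
      At x: Box s requires s at every successor {v, x, y, t}.
        s fails at v, so Box s is false at x.
Satisfying worlds: {x, y}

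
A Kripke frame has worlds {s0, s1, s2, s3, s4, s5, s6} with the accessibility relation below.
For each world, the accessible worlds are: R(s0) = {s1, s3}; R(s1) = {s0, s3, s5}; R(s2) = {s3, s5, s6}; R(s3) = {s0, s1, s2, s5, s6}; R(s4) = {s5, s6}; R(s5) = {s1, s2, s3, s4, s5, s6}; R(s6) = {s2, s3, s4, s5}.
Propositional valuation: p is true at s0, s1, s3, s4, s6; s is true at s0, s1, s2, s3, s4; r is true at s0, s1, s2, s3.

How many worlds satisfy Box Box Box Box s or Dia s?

Recall that Box ψ holds at a world iff ψ holds at every accessible world, and Dia ψ holds iff ψ holds at some accessible world.
Let φ = Box Box Box Box s or Dia s. Evaluate φ at each world:
  s0 (successors {s1, s3}): φ is true.
  s1 (successors {s0, s3, s5}): φ is true.
  s2 (successors {s3, s5, s6}): φ is true.
  s3 (successors {s0, s1, s2, s5, s6}): φ is true.
  s4 (successors {s5, s6}): φ is false.
  s5 (successors {s1, s2, s3, s4, s5, s6}): φ is true.
  s6 (successors {s2, s3, s4, s5}): φ is true.
For instance, at s6:
  At s6: Box Box Box Box s is false, Dia s is true, so Box Box Box Box s or Dia s is true.
    At s6: Box Box Box Box s requires Box Box Box s at every successor {s2, s3, s4, s5}.
      Box Box Box s fails at s2, so Box Box Box Box s is false at s6.
    At s6: Dia s requires s at some successor in {s2, s3, s4, s5}.
      s holds at s2, so Dia s is true at s6.
Satisfying worlds: {s0, s1, s2, s3, s5, s6}

6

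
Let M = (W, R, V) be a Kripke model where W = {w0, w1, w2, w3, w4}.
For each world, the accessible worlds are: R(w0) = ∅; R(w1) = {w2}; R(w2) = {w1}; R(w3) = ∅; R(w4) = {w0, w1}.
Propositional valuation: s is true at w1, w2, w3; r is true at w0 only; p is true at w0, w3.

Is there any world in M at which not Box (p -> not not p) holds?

Let φ = not Box (p -> not not p). Evaluate φ at each world:
  w0 (successors ∅): φ is false.
  w1 (successors {w2}): φ is false.
  w2 (successors {w1}): φ is false.
  w3 (successors ∅): φ is false.
  w4 (successors {w0, w1}): φ is false.
For instance, at w2:
  At w2: Box (p -> not not p) is true, so not Box (p -> not not p) is false.
    At w2: Box (p -> not not p) requires p -> not not p at every successor {w1}.
      At w1: p -> not not p is true.
    So Box (p -> not not p) is true at w2.

No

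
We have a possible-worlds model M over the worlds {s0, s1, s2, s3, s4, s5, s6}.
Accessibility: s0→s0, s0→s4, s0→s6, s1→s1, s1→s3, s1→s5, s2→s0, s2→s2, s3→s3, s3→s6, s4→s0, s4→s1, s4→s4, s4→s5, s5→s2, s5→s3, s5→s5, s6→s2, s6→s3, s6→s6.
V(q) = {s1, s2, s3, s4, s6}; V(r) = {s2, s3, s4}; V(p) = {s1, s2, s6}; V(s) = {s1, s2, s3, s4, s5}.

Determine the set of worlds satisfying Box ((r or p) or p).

Let φ = Box ((r or p) or p). Evaluate φ at each world:
  s0 (successors {s0, s4, s6}): φ is false.
  s1 (successors {s1, s3, s5}): φ is false.
  s2 (successors {s0, s2}): φ is false.
  s3 (successors {s3, s6}): φ is true.
  s4 (successors {s0, s1, s4, s5}): φ is false.
  s5 (successors {s2, s3, s5}): φ is false.
  s6 (successors {s2, s3, s6}): φ is true.
For instance, at s5:
  At s5: Box ((r or p) or p) requires (r or p) or p at every successor {s2, s3, s5}.
    (r or p) or p fails at s5, so Box ((r or p) or p) is false at s5.
Satisfying worlds: {s3, s6}

s3, s6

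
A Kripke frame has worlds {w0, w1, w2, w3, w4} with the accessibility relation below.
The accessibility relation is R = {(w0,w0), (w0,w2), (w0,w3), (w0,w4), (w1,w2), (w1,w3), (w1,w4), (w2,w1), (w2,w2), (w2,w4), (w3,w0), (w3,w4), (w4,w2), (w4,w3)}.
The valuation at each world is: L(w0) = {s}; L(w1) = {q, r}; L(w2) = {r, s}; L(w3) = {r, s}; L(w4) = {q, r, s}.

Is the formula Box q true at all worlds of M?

Let φ = Box q. Evaluate φ at each world:
  w0 (successors {w0, w2, w3, w4}): φ is false.
  w1 (successors {w2, w3, w4}): φ is false.
  w2 (successors {w1, w2, w4}): φ is false.
  w3 (successors {w0, w4}): φ is false.
  w4 (successors {w2, w3}): φ is false.
Detail at w0 (counterexample):
  At w0: Box q requires q at every successor {w0, w2, w3, w4}.
    q fails at w0, so Box q is false at w0.

No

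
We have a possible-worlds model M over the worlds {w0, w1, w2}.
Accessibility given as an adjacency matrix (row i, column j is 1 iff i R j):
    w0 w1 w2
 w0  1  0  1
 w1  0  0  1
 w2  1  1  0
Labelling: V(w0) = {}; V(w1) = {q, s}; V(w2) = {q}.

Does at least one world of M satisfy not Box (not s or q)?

Let φ = not Box (not s or q). Evaluate φ at each world:
  w0 (successors {w0, w2}): φ is false.
  w1 (successors {w2}): φ is false.
  w2 (successors {w0, w1}): φ is false.
For instance, at w0:
  At w0: Box (not s or q) is true, so not Box (not s or q) is false.
    At w0: Box (not s or q) requires not s or q at every successor {w0, w2}.
      At w0: not s or q is true.
      At w2: not s or q is true.
    So Box (not s or q) is true at w0.

No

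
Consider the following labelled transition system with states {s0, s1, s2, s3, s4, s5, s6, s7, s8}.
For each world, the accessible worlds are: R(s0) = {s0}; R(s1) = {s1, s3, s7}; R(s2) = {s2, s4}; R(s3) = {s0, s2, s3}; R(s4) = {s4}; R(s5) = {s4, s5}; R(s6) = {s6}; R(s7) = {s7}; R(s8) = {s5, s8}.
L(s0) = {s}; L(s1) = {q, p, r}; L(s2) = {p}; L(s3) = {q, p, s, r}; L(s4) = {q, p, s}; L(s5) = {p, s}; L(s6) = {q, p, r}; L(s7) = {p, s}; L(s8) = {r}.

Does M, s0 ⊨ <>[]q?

No

At s0: <>[]q requires []q at some successor in {s0}.
  At s0: []q is false.
So <>[]q is false at s0.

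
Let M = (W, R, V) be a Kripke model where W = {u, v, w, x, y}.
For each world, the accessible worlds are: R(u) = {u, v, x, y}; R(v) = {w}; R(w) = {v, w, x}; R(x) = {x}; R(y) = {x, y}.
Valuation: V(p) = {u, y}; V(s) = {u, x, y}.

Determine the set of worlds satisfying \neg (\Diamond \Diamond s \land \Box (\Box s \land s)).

Let φ = \neg (\Diamond \Diamond s \land \Box (\Box s \land s)). Evaluate φ at each world:
  u (successors {u, v, x, y}): φ is true.
  v (successors {w}): φ is true.
  w (successors {v, w, x}): φ is true.
  x (successors {x}): φ is false.
  y (successors {x, y}): φ is false.
For instance, at x:
  At x: \Diamond \Diamond s \land \Box (\Box s \land s) is true, so \neg (\Diamond \Diamond s \land \Box (\Box s \land s)) is false.
    At x: \Diamond \Diamond s is true, \Box (\Box s \land s) is true, so \Diamond \Diamond s \land \Box (\Box s \land s) is true.
      At x: \Diamond \Diamond s requires \Diamond s at some successor in {x}.
        \Diamond s holds at x, so \Diamond \Diamond s is true at x.
      At x: \Box (\Box s \land s) requires \Box s \land s at every successor {x}.
        At x: \Box s \land s is true.
      So \Box (\Box s \land s) is true at x.
Satisfying worlds: {u, v, w}

u, v, w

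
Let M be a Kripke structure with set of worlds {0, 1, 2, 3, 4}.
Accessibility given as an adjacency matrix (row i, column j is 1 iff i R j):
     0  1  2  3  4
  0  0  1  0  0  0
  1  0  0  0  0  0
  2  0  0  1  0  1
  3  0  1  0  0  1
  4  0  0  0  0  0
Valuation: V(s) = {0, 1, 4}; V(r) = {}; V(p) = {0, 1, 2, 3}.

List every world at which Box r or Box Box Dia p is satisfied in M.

0, 1, 3, 4

Let φ = Box r or Box Box Dia p. Evaluate φ at each world:
  0 (successors {1}): φ is true.
  1 (successors ∅): φ is true.
  2 (successors {2, 4}): φ is false.
  3 (successors {1, 4}): φ is true.
  4 (successors ∅): φ is true.
For instance, at 2:
  At 2: Box r is false, Box Box Dia p is false, so Box r or Box Box Dia p is false.
    At 2: Box r requires r at every successor {2, 4}.
      r fails at 2, so Box r is false at 2.
    At 2: Box Box Dia p requires Box Dia p at every successor {2, 4}.
      Box Dia p fails at 2, so Box Box Dia p is false at 2.
Satisfying worlds: {0, 1, 3, 4}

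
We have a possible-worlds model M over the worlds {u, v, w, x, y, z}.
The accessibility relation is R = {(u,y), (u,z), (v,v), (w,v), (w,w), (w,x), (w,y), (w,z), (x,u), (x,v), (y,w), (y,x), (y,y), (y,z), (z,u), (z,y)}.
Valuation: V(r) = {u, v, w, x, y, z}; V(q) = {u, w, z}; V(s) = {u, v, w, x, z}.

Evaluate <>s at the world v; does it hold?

Yes

At v: <>s requires s at some successor in {v}.
  s holds at v, so <>s is true at v.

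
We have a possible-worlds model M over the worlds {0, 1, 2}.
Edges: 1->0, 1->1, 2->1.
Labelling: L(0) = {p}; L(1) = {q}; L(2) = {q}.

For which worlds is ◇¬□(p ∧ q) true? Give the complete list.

1, 2

Recall that □ψ holds at a world iff ψ holds at every accessible world, and ◇ψ holds iff ψ holds at some accessible world.
Let φ = ◇¬□(p ∧ q). Evaluate φ at each world:
  0 (successors ∅): φ is false.
  1 (successors {0, 1}): φ is true.
  2 (successors {1}): φ is true.
For instance, at 1:
  At 1: ◇¬□(p ∧ q) requires ¬□(p ∧ q) at some successor in {0, 1}.
    ¬□(p ∧ q) holds at 1, so ◇¬□(p ∧ q) is true at 1.
      At 1: □(p ∧ q) is false, so ¬□(p ∧ q) is true.
Satisfying worlds: {1, 2}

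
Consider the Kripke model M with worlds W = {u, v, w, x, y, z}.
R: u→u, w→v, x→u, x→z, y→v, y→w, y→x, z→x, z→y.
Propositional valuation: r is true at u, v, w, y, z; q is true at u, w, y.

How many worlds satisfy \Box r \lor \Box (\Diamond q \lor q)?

Recall that \Box ψ holds at a world iff ψ holds at every accessible world, and \Diamond ψ holds iff ψ holds at some accessible world.
Let φ = \Box r \lor \Box (\Diamond q \lor q). Evaluate φ at each world:
  u (successors {u}): φ is true.
  v (successors ∅): φ is true.
  w (successors {v}): φ is true.
  x (successors {u, z}): φ is true.
  y (successors {v, w, x}): φ is false.
  z (successors {x, y}): φ is true.
For instance, at w:
  At w: \Box r is true, \Box (\Diamond q \lor q) is false, so \Box r \lor \Box (\Diamond q \lor q) is true.
    At w: \Box r requires r at every successor {v}.
      At v: r is true.
    So \Box r is true at w.
    At w: \Box (\Diamond q \lor q) requires \Diamond q \lor q at every successor {v}.
      \Diamond q \lor q fails at v, so \Box (\Diamond q \lor q) is false at w.
Satisfying worlds: {u, v, w, x, z}

5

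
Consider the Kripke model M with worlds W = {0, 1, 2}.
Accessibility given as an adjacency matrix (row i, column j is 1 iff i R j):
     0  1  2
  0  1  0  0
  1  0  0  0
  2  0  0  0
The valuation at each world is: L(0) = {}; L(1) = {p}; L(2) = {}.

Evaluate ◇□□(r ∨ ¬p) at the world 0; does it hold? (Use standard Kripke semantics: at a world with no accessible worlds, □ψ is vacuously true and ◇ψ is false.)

Yes

Recall that □ψ holds at a world iff ψ holds at every accessible world, and ◇ψ holds iff ψ holds at some accessible world.
At 0: ◇□□(r ∨ ¬p) requires □□(r ∨ ¬p) at some successor in {0}.
  □□(r ∨ ¬p) holds at 0, so ◇□□(r ∨ ¬p) is true at 0.
    At 0: □□(r ∨ ¬p) requires □(r ∨ ¬p) at every successor {0}.
      At 0: □(r ∨ ¬p) is true.
    So □□(r ∨ ¬p) is true at 0.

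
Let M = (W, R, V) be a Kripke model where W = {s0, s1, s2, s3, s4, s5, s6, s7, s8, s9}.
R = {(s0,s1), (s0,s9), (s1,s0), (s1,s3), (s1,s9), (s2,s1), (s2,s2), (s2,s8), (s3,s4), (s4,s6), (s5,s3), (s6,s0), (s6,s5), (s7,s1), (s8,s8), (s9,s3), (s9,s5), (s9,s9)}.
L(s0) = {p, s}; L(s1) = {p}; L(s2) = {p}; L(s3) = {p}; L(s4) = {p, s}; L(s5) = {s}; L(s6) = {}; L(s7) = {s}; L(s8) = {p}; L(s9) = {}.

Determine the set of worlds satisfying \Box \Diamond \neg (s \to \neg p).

s4, s5, s7

Let φ = \Box \Diamond \neg (s \to \neg p). Evaluate φ at each world:
  s0 (successors {s1, s9}): φ is false.
  s1 (successors {s0, s3, s9}): φ is false.
  s2 (successors {s1, s2, s8}): φ is false.
  s3 (successors {s4}): φ is false.
  s4 (successors {s6}): φ is true.
  s5 (successors {s3}): φ is true.
  s6 (successors {s0, s5}): φ is false.
  s7 (successors {s1}): φ is true.
  s8 (successors {s8}): φ is false.
  s9 (successors {s3, s5, s9}): φ is false.
For instance, at s0:
  At s0: \Box \Diamond \neg (s \to \neg p) requires \Diamond \neg (s \to \neg p) at every successor {s1, s9}.
    \Diamond \neg (s \to \neg p) fails at s9, so \Box \Diamond \neg (s \to \neg p) is false at s0.
      At s9: \Diamond \neg (s \to \neg p) requires \neg (s \to \neg p) at some successor in {s3, s5, s9}.
        At s3: \neg (s \to \neg p) is false.
        At s5: \neg (s \to \neg p) is false.
        At s9: \neg (s \to \neg p) is false.
      So \Diamond \neg (s \to \neg p) is false at s9.
Satisfying worlds: {s4, s5, s7}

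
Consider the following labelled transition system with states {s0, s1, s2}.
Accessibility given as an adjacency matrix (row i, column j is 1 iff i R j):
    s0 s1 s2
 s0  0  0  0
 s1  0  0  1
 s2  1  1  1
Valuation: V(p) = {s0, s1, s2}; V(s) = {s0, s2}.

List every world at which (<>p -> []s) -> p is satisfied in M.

s0, s1, s2

Recall that []ψ holds at a world iff ψ holds at every accessible world, and <>ψ holds iff ψ holds at some accessible world.
Let φ = (<>p -> []s) -> p. Evaluate φ at each world:
  s0 (successors ∅): φ is true.
  s1 (successors {s2}): φ is true.
  s2 (successors {s0, s1, s2}): φ is true.
For instance, at s2:
  At s2: <>p -> []s is false, p is true, so (<>p -> []s) -> p is true.
    At s2: <>p is true, []s is false, so <>p -> []s is false.
      At s2: <>p requires p at some successor in {s0, s1, s2}.
        p holds at s0, so <>p is true at s2.
      At s2: []s requires s at every successor {s0, s1, s2}.
        s fails at s1, so []s is false at s2.
Satisfying worlds: {s0, s1, s2}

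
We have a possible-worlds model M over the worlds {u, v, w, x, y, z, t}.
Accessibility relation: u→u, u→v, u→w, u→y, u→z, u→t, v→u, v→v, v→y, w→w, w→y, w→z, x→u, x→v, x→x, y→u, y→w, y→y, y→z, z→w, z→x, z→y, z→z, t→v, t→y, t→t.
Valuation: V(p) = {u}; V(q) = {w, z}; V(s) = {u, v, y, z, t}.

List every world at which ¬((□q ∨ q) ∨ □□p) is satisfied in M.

Recall that □ψ holds at a world iff ψ holds at every accessible world, and ◇ψ holds iff ψ holds at some accessible world.
Let φ = ¬((□q ∨ q) ∨ □□p). Evaluate φ at each world:
  u (successors {u, v, w, y, z, t}): φ is true.
  v (successors {u, v, y}): φ is true.
  w (successors {w, y, z}): φ is false.
  x (successors {u, v, x}): φ is true.
  y (successors {u, w, y, z}): φ is true.
  z (successors {w, x, y, z}): φ is false.
  t (successors {v, y, t}): φ is true.
For instance, at w:
  At w: (□q ∨ q) ∨ □□p is true, so ¬((□q ∨ q) ∨ □□p) is false.
    At w: □q ∨ q is true, □□p is false, so (□q ∨ q) ∨ □□p is true.
      At w: □q is false, q is true, so □q ∨ q is true.
      At w: □□p requires □p at every successor {w, y, z}.
        □p fails at w, so □□p is false at w.
Satisfying worlds: {u, v, x, y, t}

u, v, x, y, t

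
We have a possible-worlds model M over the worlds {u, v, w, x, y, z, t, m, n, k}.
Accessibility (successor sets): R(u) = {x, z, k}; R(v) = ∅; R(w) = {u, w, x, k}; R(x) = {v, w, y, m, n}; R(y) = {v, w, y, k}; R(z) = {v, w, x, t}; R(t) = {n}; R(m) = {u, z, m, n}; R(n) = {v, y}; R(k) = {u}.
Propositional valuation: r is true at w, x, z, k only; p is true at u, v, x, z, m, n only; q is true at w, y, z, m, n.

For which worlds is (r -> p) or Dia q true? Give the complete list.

Let φ = (r -> p) or Dia q. Evaluate φ at each world:
  u (successors {x, z, k}): φ is true.
  v (successors ∅): φ is true.
  w (successors {u, w, x, k}): φ is true.
  x (successors {v, w, y, m, n}): φ is true.
  y (successors {v, w, y, k}): φ is true.
  z (successors {v, w, x, t}): φ is true.
  t (successors {n}): φ is true.
  m (successors {u, z, m, n}): φ is true.
  n (successors {v, y}): φ is true.
  k (successors {u}): φ is false.
For instance, at u:
  At u: r -> p is true, Dia q is true, so (r -> p) or Dia q is true.
    At u: Dia q requires q at some successor in {x, z, k}.
      q holds at z, so Dia q is true at u.
Satisfying worlds: {u, v, w, x, y, z, t, m, n}

u, v, w, x, y, z, t, m, n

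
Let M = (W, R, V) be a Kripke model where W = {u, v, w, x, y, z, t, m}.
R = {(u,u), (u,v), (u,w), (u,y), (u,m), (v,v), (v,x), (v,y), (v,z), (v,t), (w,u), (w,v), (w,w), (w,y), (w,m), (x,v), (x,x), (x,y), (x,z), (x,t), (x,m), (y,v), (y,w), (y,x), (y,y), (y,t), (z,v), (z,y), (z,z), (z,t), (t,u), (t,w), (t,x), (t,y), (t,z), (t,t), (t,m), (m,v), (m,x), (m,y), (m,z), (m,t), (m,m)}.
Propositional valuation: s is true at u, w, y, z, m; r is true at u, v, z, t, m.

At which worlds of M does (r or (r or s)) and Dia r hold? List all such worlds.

Recall that Dia ψ holds at a world iff ψ holds at some accessible world.
Let φ = (r or (r or s)) and Dia r. Evaluate φ at each world:
  u (successors {u, v, w, y, m}): φ is true.
  v (successors {v, x, y, z, t}): φ is true.
  w (successors {u, v, w, y, m}): φ is true.
  x (successors {v, x, y, z, t, m}): φ is false.
  y (successors {v, w, x, y, t}): φ is true.
  z (successors {v, y, z, t}): φ is true.
  t (successors {u, w, x, y, z, t, m}): φ is true.
  m (successors {v, x, y, z, t, m}): φ is true.
For instance, at z:
  At z: r or (r or s) is true, Dia r is true, so (r or (r or s)) and Dia r is true.
    At z: Dia r requires r at some successor in {v, y, z, t}.
      r holds at v, so Dia r is true at z.
Satisfying worlds: {u, v, w, y, z, t, m}

u, v, w, y, z, t, m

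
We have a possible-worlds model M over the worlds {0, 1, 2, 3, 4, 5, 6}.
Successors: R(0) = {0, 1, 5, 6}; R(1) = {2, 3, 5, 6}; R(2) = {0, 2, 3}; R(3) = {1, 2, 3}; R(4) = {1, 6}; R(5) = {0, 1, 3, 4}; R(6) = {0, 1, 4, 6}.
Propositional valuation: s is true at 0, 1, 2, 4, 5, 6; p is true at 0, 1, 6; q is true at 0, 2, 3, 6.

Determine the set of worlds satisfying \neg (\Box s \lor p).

Let φ = \neg (\Box s \lor p). Evaluate φ at each world:
  0 (successors {0, 1, 5, 6}): φ is false.
  1 (successors {2, 3, 5, 6}): φ is false.
  2 (successors {0, 2, 3}): φ is true.
  3 (successors {1, 2, 3}): φ is true.
  4 (successors {1, 6}): φ is false.
  5 (successors {0, 1, 3, 4}): φ is true.
  6 (successors {0, 1, 4, 6}): φ is false.
For instance, at 6:
  At 6: \Box s \lor p is true, so \neg (\Box s \lor p) is false.
    At 6: \Box s is true, p is true, so \Box s \lor p is true.
      At 6: \Box s requires s at every successor {0, 1, 4, 6}.
        At 0: s is true.
        At 1: s is true.
        At 4: s is true.
        At 6: s is true.
      So \Box s is true at 6.
Satisfying worlds: {2, 3, 5}

2, 3, 5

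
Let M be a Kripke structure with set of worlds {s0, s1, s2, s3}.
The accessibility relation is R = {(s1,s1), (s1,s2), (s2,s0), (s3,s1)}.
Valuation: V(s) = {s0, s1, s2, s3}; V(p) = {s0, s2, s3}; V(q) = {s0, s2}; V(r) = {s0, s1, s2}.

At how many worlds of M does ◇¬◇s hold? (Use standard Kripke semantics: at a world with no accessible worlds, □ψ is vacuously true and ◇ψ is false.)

1

Let φ = ◇¬◇s. Evaluate φ at each world:
  s0 (successors ∅): φ is false.
  s1 (successors {s1, s2}): φ is false.
  s2 (successors {s0}): φ is true.
  s3 (successors {s1}): φ is false.
For instance, at s3:
  At s3: ◇¬◇s requires ¬◇s at some successor in {s1}.
    At s1: ¬◇s is false.
  So ◇¬◇s is false at s3.
Satisfying worlds: {s2}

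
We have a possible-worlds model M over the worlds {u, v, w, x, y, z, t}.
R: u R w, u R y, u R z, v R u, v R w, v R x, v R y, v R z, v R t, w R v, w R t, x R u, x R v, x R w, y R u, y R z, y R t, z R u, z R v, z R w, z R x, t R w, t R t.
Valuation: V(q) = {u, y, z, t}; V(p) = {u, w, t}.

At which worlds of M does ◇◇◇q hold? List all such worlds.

Let φ = ◇◇◇q. Evaluate φ at each world:
  u (successors {w, y, z}): φ is true.
  v (successors {u, w, x, y, z, t}): φ is true.
  w (successors {v, t}): φ is true.
  x (successors {u, v, w}): φ is true.
  y (successors {u, z, t}): φ is true.
  z (successors {u, v, w, x}): φ is true.
  t (successors {w, t}): φ is true.
For instance, at w:
  At w: ◇◇◇q requires ◇◇q at some successor in {v, t}.
    ◇◇q holds at v, so ◇◇◇q is true at w.
      At v: ◇◇q requires ◇q at some successor in {u, w, x, y, z, t}.
        ◇q holds at u, so ◇◇q is true at v.
Satisfying worlds: {u, v, w, x, y, z, t}

u, v, w, x, y, z, t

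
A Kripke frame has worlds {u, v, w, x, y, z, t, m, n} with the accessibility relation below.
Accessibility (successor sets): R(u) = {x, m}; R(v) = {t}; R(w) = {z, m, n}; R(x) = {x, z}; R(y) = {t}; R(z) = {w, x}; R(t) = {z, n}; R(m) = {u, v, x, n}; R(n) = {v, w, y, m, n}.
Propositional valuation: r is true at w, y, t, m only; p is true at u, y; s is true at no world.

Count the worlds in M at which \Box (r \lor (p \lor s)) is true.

Recall that \Box ψ holds at a world iff ψ holds at every accessible world, and \Diamond ψ holds iff ψ holds at some accessible world.
Let φ = \Box (r \lor (p \lor s)). Evaluate φ at each world:
  u (successors {x, m}): φ is false.
  v (successors {t}): φ is true.
  w (successors {z, m, n}): φ is false.
  x (successors {x, z}): φ is false.
  y (successors {t}): φ is true.
  z (successors {w, x}): φ is false.
  t (successors {z, n}): φ is false.
  m (successors {u, v, x, n}): φ is false.
  n (successors {v, w, y, m, n}): φ is false.
For instance, at z:
  At z: \Box (r \lor (p \lor s)) requires r \lor (p \lor s) at every successor {w, x}.
    r \lor (p \lor s) fails at x, so \Box (r \lor (p \lor s)) is false at z.
Satisfying worlds: {v, y}

2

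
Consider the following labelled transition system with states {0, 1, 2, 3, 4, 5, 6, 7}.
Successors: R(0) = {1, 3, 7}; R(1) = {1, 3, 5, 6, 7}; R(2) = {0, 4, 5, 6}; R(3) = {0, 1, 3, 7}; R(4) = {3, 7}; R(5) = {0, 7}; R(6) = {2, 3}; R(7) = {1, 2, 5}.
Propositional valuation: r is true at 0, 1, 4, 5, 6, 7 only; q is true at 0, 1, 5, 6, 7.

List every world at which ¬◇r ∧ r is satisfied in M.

Recall that ◇ψ holds at a world iff ψ holds at some accessible world.
Let φ = ¬◇r ∧ r. Evaluate φ at each world:
  0 (successors {1, 3, 7}): φ is false.
  1 (successors {1, 3, 5, 6, 7}): φ is false.
  2 (successors {0, 4, 5, 6}): φ is false.
  3 (successors {0, 1, 3, 7}): φ is false.
  4 (successors {3, 7}): φ is false.
  5 (successors {0, 7}): φ is false.
  6 (successors {2, 3}): φ is true.
  7 (successors {1, 2, 5}): φ is false.
For instance, at 1:
  At 1: ¬◇r is false, r is true, so ¬◇r ∧ r is false.
    At 1: ◇r is true, so ¬◇r is false.
      At 1: ◇r requires r at some successor in {1, 3, 5, 6, 7}.
        r holds at 1, so ◇r is true at 1.
Satisfying worlds: {6}

6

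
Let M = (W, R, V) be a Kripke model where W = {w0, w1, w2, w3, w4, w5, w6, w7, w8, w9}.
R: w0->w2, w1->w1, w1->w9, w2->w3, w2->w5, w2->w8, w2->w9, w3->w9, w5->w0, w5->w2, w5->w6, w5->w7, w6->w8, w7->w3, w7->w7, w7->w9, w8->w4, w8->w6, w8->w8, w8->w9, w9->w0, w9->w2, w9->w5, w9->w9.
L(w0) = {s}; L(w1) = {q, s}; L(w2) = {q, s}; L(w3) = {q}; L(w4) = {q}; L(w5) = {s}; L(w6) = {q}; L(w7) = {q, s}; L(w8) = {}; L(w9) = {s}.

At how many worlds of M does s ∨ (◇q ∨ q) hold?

Recall that ◇ψ holds at a world iff ψ holds at some accessible world.
Let φ = s ∨ (◇q ∨ q). Evaluate φ at each world:
  w0 (successors {w2}): φ is true.
  w1 (successors {w1, w9}): φ is true.
  w2 (successors {w3, w5, w8, w9}): φ is true.
  w3 (successors {w9}): φ is true.
  w4 (successors ∅): φ is true.
  w5 (successors {w0, w2, w6, w7}): φ is true.
  w6 (successors {w8}): φ is true.
  w7 (successors {w3, w7, w9}): φ is true.
  w8 (successors {w4, w6, w8, w9}): φ is true.
  w9 (successors {w0, w2, w5, w9}): φ is true.
For instance, at w5:
  At w5: s is true, ◇q ∨ q is true, so s ∨ (◇q ∨ q) is true.
    At w5: ◇q is true, q is false, so ◇q ∨ q is true.
      At w5: ◇q requires q at some successor in {w0, w2, w6, w7}.
        q holds at w2, so ◇q is true at w5.
Satisfying worlds: {w0, w1, w2, w3, w4, w5, w6, w7, w8, w9}

10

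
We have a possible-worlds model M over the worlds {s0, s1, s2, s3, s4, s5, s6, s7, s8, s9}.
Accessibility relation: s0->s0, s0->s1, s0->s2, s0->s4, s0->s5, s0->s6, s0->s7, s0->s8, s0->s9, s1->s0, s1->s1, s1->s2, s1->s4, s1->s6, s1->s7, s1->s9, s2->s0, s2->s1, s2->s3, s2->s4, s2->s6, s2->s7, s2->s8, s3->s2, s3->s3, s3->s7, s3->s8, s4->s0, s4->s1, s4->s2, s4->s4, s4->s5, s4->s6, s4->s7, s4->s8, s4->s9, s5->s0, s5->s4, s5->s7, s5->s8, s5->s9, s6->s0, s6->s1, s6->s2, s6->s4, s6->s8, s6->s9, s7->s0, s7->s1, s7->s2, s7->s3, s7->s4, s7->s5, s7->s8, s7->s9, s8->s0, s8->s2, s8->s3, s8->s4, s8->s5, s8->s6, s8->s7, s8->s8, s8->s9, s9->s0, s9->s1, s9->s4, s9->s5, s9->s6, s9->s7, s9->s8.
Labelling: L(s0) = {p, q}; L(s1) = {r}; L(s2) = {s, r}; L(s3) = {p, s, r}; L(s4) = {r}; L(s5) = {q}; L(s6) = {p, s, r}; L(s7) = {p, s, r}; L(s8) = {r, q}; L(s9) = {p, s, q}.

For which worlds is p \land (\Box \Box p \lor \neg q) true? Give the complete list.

s3, s6, s7

Recall that \Box ψ holds at a world iff ψ holds at every accessible world, and \Diamond ψ holds iff ψ holds at some accessible world.
Let φ = p \land (\Box \Box p \lor \neg q). Evaluate φ at each world:
  s0 (successors {s0, s1, s2, s4, s5, s6, s7, s8, s9}): φ is false.
  s1 (successors {s0, s1, s2, s4, s6, s7, s9}): φ is false.
  s2 (successors {s0, s1, s3, s4, s6, s7, s8}): φ is false.
  s3 (successors {s2, s3, s7, s8}): φ is true.
  s4 (successors {s0, s1, s2, s4, s5, s6, s7, s8, s9}): φ is false.
  s5 (successors {s0, s4, s7, s8, s9}): φ is false.
  s6 (successors {s0, s1, s2, s4, s8, s9}): φ is true.
  s7 (successors {s0, s1, s2, s3, s4, s5, s8, s9}): φ is true.
  s8 (successors {s0, s2, s3, s4, s5, s6, s7, s8, s9}): φ is false.
  s9 (successors {s0, s1, s4, s5, s6, s7, s8}): φ is false.
For instance, at s9:
  At s9: p is true, \Box \Box p \lor \neg q is false, so p \land (\Box \Box p \lor \neg q) is false.
    At s9: \Box \Box p is false, \neg q is false, so \Box \Box p \lor \neg q is false.
      At s9: \Box \Box p requires \Box p at every successor {s0, s1, s4, s5, s6, s7, s8}.
        \Box p fails at s0, so \Box \Box p is false at s9.
Satisfying worlds: {s3, s6, s7}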